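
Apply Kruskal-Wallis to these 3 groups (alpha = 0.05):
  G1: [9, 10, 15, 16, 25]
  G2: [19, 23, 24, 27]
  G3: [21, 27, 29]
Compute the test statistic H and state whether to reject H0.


Step 1: Combine all N = 12 observations and assign midranks.
sorted (value, group, rank): (9,G1,1), (10,G1,2), (15,G1,3), (16,G1,4), (19,G2,5), (21,G3,6), (23,G2,7), (24,G2,8), (25,G1,9), (27,G2,10.5), (27,G3,10.5), (29,G3,12)
Step 2: Sum ranks within each group.
R_1 = 19 (n_1 = 5)
R_2 = 30.5 (n_2 = 4)
R_3 = 28.5 (n_3 = 3)
Step 3: H = 12/(N(N+1)) * sum(R_i^2/n_i) - 3(N+1)
     = 12/(12*13) * (19^2/5 + 30.5^2/4 + 28.5^2/3) - 3*13
     = 0.076923 * 575.513 - 39
     = 5.270192.
Step 4: Ties present; correction factor C = 1 - 6/(12^3 - 12) = 0.996503. Corrected H = 5.270192 / 0.996503 = 5.288684.
Step 5: Under H0, H ~ chi^2(2); p-value = 0.071052.
Step 6: alpha = 0.05. fail to reject H0.

H = 5.2887, df = 2, p = 0.071052, fail to reject H0.


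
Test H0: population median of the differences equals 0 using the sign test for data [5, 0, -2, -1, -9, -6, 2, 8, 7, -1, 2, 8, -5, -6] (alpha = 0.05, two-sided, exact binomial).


Step 1: Discard zero differences. Original n = 14; n_eff = number of nonzero differences = 13.
Nonzero differences (with sign): +5, -2, -1, -9, -6, +2, +8, +7, -1, +2, +8, -5, -6
Step 2: Count signs: positive = 6, negative = 7.
Step 3: Under H0: P(positive) = 0.5, so the number of positives S ~ Bin(13, 0.5).
Step 4: Two-sided exact p-value = sum of Bin(13,0.5) probabilities at or below the observed probability = 1.000000.
Step 5: alpha = 0.05. fail to reject H0.

n_eff = 13, pos = 6, neg = 7, p = 1.000000, fail to reject H0.


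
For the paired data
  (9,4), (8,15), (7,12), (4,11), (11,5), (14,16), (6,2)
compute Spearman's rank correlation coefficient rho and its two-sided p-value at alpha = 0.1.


Step 1: Rank x and y separately (midranks; no ties here).
rank(x): 9->5, 8->4, 7->3, 4->1, 11->6, 14->7, 6->2
rank(y): 4->2, 15->6, 12->5, 11->4, 5->3, 16->7, 2->1
Step 2: d_i = R_x(i) - R_y(i); compute d_i^2.
  (5-2)^2=9, (4-6)^2=4, (3-5)^2=4, (1-4)^2=9, (6-3)^2=9, (7-7)^2=0, (2-1)^2=1
sum(d^2) = 36.
Step 3: rho = 1 - 6*36 / (7*(7^2 - 1)) = 1 - 216/336 = 0.357143.
Step 4: Under H0, t = rho * sqrt((n-2)/(1-rho^2)) = 0.8550 ~ t(5).
Step 5: Two-sided p-value from the t-distribution with 5 df = 0.431611.
Step 6: alpha = 0.1. fail to reject H0.

rho = 0.3571, p = 0.431611, fail to reject H0 at alpha = 0.1.


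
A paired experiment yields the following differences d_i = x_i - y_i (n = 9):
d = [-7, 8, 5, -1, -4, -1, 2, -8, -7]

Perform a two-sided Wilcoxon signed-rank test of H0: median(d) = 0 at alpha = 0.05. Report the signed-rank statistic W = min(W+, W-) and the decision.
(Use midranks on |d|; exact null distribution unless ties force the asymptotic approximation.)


Step 1: Drop any zero differences (none here) and take |d_i|.
|d| = [7, 8, 5, 1, 4, 1, 2, 8, 7]
Step 2: Midrank |d_i| (ties get averaged ranks).
ranks: |7|->6.5, |8|->8.5, |5|->5, |1|->1.5, |4|->4, |1|->1.5, |2|->3, |8|->8.5, |7|->6.5
Step 3: Attach original signs; sum ranks with positive sign and with negative sign.
W+ = 8.5 + 5 + 3 = 16.5
W- = 6.5 + 1.5 + 4 + 1.5 + 8.5 + 6.5 = 28.5
(Check: W+ + W- = 45 should equal n(n+1)/2 = 45.)
Step 4: Test statistic W = min(W+, W-) = 16.5.
Step 5: Ties in |d|, so use the tie-corrected normal approximation.
        E[W] = n(n+1)/4 = 9*10/4 = 22.5.
        Tie groups: |d|=1 (t=2), |d|=7 (t=2), |d|=8 (t=2); sum(t^3 - t) = 18.
        Var[W] = n(n+1)(2n+1)/24 - sum(t^3-t)/48 = 1710/24 - 18/48 = 70.875.
        z = (W - E[W]) / sqrt(Var[W]) = (16.5 - 22.5) / 8.4187 = -0.7127.
        Two-sided p = 2*Phi(z) = 0.476033.
Step 6: alpha = 0.05. fail to reject H0.

W+ = 16.5, W- = 28.5, W = min = 16.5, p = 0.476033, fail to reject H0.


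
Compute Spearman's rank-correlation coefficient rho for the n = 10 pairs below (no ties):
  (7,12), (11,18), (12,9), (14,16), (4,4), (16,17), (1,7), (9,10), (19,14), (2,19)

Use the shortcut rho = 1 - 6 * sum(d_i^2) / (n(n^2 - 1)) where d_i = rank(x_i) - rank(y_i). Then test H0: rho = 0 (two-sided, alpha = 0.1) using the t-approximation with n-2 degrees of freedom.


Step 1: Rank x and y separately (midranks; no ties here).
rank(x): 7->4, 11->6, 12->7, 14->8, 4->3, 16->9, 1->1, 9->5, 19->10, 2->2
rank(y): 12->5, 18->9, 9->3, 16->7, 4->1, 17->8, 7->2, 10->4, 14->6, 19->10
Step 2: d_i = R_x(i) - R_y(i); compute d_i^2.
  (4-5)^2=1, (6-9)^2=9, (7-3)^2=16, (8-7)^2=1, (3-1)^2=4, (9-8)^2=1, (1-2)^2=1, (5-4)^2=1, (10-6)^2=16, (2-10)^2=64
sum(d^2) = 114.
Step 3: rho = 1 - 6*114 / (10*(10^2 - 1)) = 1 - 684/990 = 0.309091.
Step 4: Under H0, t = rho * sqrt((n-2)/(1-rho^2)) = 0.9193 ~ t(8).
Step 5: Two-sided p-value from the t-distribution with 8 df = 0.384841.
Step 6: alpha = 0.1. fail to reject H0.

rho = 0.3091, p = 0.384841, fail to reject H0 at alpha = 0.1.


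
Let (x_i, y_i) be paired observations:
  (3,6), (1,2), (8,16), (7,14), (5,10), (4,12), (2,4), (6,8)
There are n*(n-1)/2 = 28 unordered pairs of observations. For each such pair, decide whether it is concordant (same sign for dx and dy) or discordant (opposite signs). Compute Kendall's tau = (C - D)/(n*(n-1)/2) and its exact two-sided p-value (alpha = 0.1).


Step 1: Enumerate the 28 unordered pairs (i,j) with i<j and classify each by sign(x_j-x_i) * sign(y_j-y_i).
  (1,2):dx=-2,dy=-4->C; (1,3):dx=+5,dy=+10->C; (1,4):dx=+4,dy=+8->C; (1,5):dx=+2,dy=+4->C
  (1,6):dx=+1,dy=+6->C; (1,7):dx=-1,dy=-2->C; (1,8):dx=+3,dy=+2->C; (2,3):dx=+7,dy=+14->C
  (2,4):dx=+6,dy=+12->C; (2,5):dx=+4,dy=+8->C; (2,6):dx=+3,dy=+10->C; (2,7):dx=+1,dy=+2->C
  (2,8):dx=+5,dy=+6->C; (3,4):dx=-1,dy=-2->C; (3,5):dx=-3,dy=-6->C; (3,6):dx=-4,dy=-4->C
  (3,7):dx=-6,dy=-12->C; (3,8):dx=-2,dy=-8->C; (4,5):dx=-2,dy=-4->C; (4,6):dx=-3,dy=-2->C
  (4,7):dx=-5,dy=-10->C; (4,8):dx=-1,dy=-6->C; (5,6):dx=-1,dy=+2->D; (5,7):dx=-3,dy=-6->C
  (5,8):dx=+1,dy=-2->D; (6,7):dx=-2,dy=-8->C; (6,8):dx=+2,dy=-4->D; (7,8):dx=+4,dy=+4->C
Step 2: C = 25, D = 3, total pairs = 28.
Step 3: tau = (C - D)/(n(n-1)/2) = (25 - 3)/28 = 0.785714.
Step 4: Exact two-sided p-value (enumerate n! = 40320 permutations of y under H0): p = 0.005506.
Step 5: alpha = 0.1. reject H0.

tau_b = 0.7857 (C=25, D=3), p = 0.005506, reject H0.


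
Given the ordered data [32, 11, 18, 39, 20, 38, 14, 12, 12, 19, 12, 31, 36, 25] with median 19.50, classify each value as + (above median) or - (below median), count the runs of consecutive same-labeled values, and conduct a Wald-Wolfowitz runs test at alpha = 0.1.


Step 1: Compute median = 19.50; label A = above, B = below.
Labels in order: ABBAAABBBBBAAA  (n_A = 7, n_B = 7)
Step 2: Count runs R = 5.
Step 3: Under H0 (random ordering), E[R] = 2*n_A*n_B/(n_A+n_B) + 1 = 2*7*7/14 + 1 = 8.0000.
        Var[R] = 2*n_A*n_B*(2*n_A*n_B - n_A - n_B) / ((n_A+n_B)^2 * (n_A+n_B-1)) = 8232/2548 = 3.2308.
        SD[R] = 1.7974.
Step 4: Continuity-corrected z = (R + 0.5 - E[R]) / SD[R] = (5 + 0.5 - 8.0000) / 1.7974 = -1.3909.
Step 5: Two-sided p-value via normal approximation = 2*(1 - Phi(|z|)) = 0.164264.
Step 6: alpha = 0.1. fail to reject H0.

R = 5, z = -1.3909, p = 0.164264, fail to reject H0.


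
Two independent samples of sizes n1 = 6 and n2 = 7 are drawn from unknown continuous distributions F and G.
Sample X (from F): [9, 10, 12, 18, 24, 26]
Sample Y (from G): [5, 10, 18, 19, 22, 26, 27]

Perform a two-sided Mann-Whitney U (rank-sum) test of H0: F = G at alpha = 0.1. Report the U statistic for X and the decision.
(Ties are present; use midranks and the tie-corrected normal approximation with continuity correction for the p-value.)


Step 1: Combine and sort all 13 observations; assign midranks.
sorted (value, group): (5,Y), (9,X), (10,X), (10,Y), (12,X), (18,X), (18,Y), (19,Y), (22,Y), (24,X), (26,X), (26,Y), (27,Y)
ranks: 5->1, 9->2, 10->3.5, 10->3.5, 12->5, 18->6.5, 18->6.5, 19->8, 22->9, 24->10, 26->11.5, 26->11.5, 27->13
Step 2: Rank sum for X: R1 = 2 + 3.5 + 5 + 6.5 + 10 + 11.5 = 38.5.
Step 3: U_X = R1 - n1(n1+1)/2 = 38.5 - 6*7/2 = 38.5 - 21 = 17.5.
       U_Y = n1*n2 - U_X = 42 - 17.5 = 24.5.
Step 4: Ties are present, so use the tie-corrected normal approximation (with continuity correction) for the p-value.
Step 5: p-value = 0.666942; compare to alpha = 0.1. fail to reject H0.

U_X = 17.5, p = 0.666942, fail to reject H0 at alpha = 0.1.


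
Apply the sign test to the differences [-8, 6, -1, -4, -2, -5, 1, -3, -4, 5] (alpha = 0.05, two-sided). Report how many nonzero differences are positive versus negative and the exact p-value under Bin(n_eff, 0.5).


Step 1: Discard zero differences. Original n = 10; n_eff = number of nonzero differences = 10.
Nonzero differences (with sign): -8, +6, -1, -4, -2, -5, +1, -3, -4, +5
Step 2: Count signs: positive = 3, negative = 7.
Step 3: Under H0: P(positive) = 0.5, so the number of positives S ~ Bin(10, 0.5).
Step 4: Two-sided exact p-value = sum of Bin(10,0.5) probabilities at or below the observed probability = 0.343750.
Step 5: alpha = 0.05. fail to reject H0.

n_eff = 10, pos = 3, neg = 7, p = 0.343750, fail to reject H0.


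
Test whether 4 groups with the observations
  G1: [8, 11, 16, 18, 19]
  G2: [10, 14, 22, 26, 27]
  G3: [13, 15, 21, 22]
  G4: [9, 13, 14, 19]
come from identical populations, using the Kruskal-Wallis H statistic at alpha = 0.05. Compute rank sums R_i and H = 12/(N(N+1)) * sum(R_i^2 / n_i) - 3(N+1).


Step 1: Combine all N = 18 observations and assign midranks.
sorted (value, group, rank): (8,G1,1), (9,G4,2), (10,G2,3), (11,G1,4), (13,G3,5.5), (13,G4,5.5), (14,G2,7.5), (14,G4,7.5), (15,G3,9), (16,G1,10), (18,G1,11), (19,G1,12.5), (19,G4,12.5), (21,G3,14), (22,G2,15.5), (22,G3,15.5), (26,G2,17), (27,G2,18)
Step 2: Sum ranks within each group.
R_1 = 38.5 (n_1 = 5)
R_2 = 61 (n_2 = 5)
R_3 = 44 (n_3 = 4)
R_4 = 27.5 (n_4 = 4)
Step 3: H = 12/(N(N+1)) * sum(R_i^2/n_i) - 3(N+1)
     = 12/(18*19) * (38.5^2/5 + 61^2/5 + 44^2/4 + 27.5^2/4) - 3*19
     = 0.035088 * 1713.71 - 57
     = 3.130263.
Step 4: Ties present; correction factor C = 1 - 24/(18^3 - 18) = 0.995872. Corrected H = 3.130263 / 0.995872 = 3.143238.
Step 5: Under H0, H ~ chi^2(3); p-value = 0.370064.
Step 6: alpha = 0.05. fail to reject H0.

H = 3.1432, df = 3, p = 0.370064, fail to reject H0.


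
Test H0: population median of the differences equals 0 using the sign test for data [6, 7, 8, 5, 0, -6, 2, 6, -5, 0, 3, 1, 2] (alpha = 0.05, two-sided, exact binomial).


Step 1: Discard zero differences. Original n = 13; n_eff = number of nonzero differences = 11.
Nonzero differences (with sign): +6, +7, +8, +5, -6, +2, +6, -5, +3, +1, +2
Step 2: Count signs: positive = 9, negative = 2.
Step 3: Under H0: P(positive) = 0.5, so the number of positives S ~ Bin(11, 0.5).
Step 4: Two-sided exact p-value = sum of Bin(11,0.5) probabilities at or below the observed probability = 0.065430.
Step 5: alpha = 0.05. fail to reject H0.

n_eff = 11, pos = 9, neg = 2, p = 0.065430, fail to reject H0.


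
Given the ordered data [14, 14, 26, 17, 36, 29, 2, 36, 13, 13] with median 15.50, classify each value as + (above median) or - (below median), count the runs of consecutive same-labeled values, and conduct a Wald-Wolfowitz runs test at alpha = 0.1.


Step 1: Compute median = 15.50; label A = above, B = below.
Labels in order: BBAAAABABB  (n_A = 5, n_B = 5)
Step 2: Count runs R = 5.
Step 3: Under H0 (random ordering), E[R] = 2*n_A*n_B/(n_A+n_B) + 1 = 2*5*5/10 + 1 = 6.0000.
        Var[R] = 2*n_A*n_B*(2*n_A*n_B - n_A - n_B) / ((n_A+n_B)^2 * (n_A+n_B-1)) = 2000/900 = 2.2222.
        SD[R] = 1.4907.
Step 4: Continuity-corrected z = (R + 0.5 - E[R]) / SD[R] = (5 + 0.5 - 6.0000) / 1.4907 = -0.3354.
Step 5: Two-sided p-value via normal approximation = 2*(1 - Phi(|z|)) = 0.737316.
Step 6: alpha = 0.1. fail to reject H0.

R = 5, z = -0.3354, p = 0.737316, fail to reject H0.


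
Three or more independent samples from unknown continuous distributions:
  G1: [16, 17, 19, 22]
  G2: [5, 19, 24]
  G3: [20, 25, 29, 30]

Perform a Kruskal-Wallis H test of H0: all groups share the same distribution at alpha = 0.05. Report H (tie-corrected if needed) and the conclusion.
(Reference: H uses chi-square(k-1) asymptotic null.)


Step 1: Combine all N = 11 observations and assign midranks.
sorted (value, group, rank): (5,G2,1), (16,G1,2), (17,G1,3), (19,G1,4.5), (19,G2,4.5), (20,G3,6), (22,G1,7), (24,G2,8), (25,G3,9), (29,G3,10), (30,G3,11)
Step 2: Sum ranks within each group.
R_1 = 16.5 (n_1 = 4)
R_2 = 13.5 (n_2 = 3)
R_3 = 36 (n_3 = 4)
Step 3: H = 12/(N(N+1)) * sum(R_i^2/n_i) - 3(N+1)
     = 12/(11*12) * (16.5^2/4 + 13.5^2/3 + 36^2/4) - 3*12
     = 0.090909 * 452.812 - 36
     = 5.164773.
Step 4: Ties present; correction factor C = 1 - 6/(11^3 - 11) = 0.995455. Corrected H = 5.164773 / 0.995455 = 5.188356.
Step 5: Under H0, H ~ chi^2(2); p-value = 0.074707.
Step 6: alpha = 0.05. fail to reject H0.

H = 5.1884, df = 2, p = 0.074707, fail to reject H0.


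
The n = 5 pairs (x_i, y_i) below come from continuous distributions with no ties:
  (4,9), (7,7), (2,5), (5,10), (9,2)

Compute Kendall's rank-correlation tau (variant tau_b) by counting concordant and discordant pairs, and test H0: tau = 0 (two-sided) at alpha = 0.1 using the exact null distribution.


Step 1: Enumerate the 10 unordered pairs (i,j) with i<j and classify each by sign(x_j-x_i) * sign(y_j-y_i).
  (1,2):dx=+3,dy=-2->D; (1,3):dx=-2,dy=-4->C; (1,4):dx=+1,dy=+1->C; (1,5):dx=+5,dy=-7->D
  (2,3):dx=-5,dy=-2->C; (2,4):dx=-2,dy=+3->D; (2,5):dx=+2,dy=-5->D; (3,4):dx=+3,dy=+5->C
  (3,5):dx=+7,dy=-3->D; (4,5):dx=+4,dy=-8->D
Step 2: C = 4, D = 6, total pairs = 10.
Step 3: tau = (C - D)/(n(n-1)/2) = (4 - 6)/10 = -0.200000.
Step 4: Exact two-sided p-value (enumerate n! = 120 permutations of y under H0): p = 0.816667.
Step 5: alpha = 0.1. fail to reject H0.

tau_b = -0.2000 (C=4, D=6), p = 0.816667, fail to reject H0.


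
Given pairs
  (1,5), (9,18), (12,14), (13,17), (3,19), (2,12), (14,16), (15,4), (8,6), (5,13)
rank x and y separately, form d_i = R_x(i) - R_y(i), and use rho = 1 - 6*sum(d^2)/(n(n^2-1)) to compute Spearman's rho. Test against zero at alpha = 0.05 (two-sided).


Step 1: Rank x and y separately (midranks; no ties here).
rank(x): 1->1, 9->6, 12->7, 13->8, 3->3, 2->2, 14->9, 15->10, 8->5, 5->4
rank(y): 5->2, 18->9, 14->6, 17->8, 19->10, 12->4, 16->7, 4->1, 6->3, 13->5
Step 2: d_i = R_x(i) - R_y(i); compute d_i^2.
  (1-2)^2=1, (6-9)^2=9, (7-6)^2=1, (8-8)^2=0, (3-10)^2=49, (2-4)^2=4, (9-7)^2=4, (10-1)^2=81, (5-3)^2=4, (4-5)^2=1
sum(d^2) = 154.
Step 3: rho = 1 - 6*154 / (10*(10^2 - 1)) = 1 - 924/990 = 0.066667.
Step 4: Under H0, t = rho * sqrt((n-2)/(1-rho^2)) = 0.1890 ~ t(8).
Step 5: Two-sided p-value from the t-distribution with 8 df = 0.854813.
Step 6: alpha = 0.05. fail to reject H0.

rho = 0.0667, p = 0.854813, fail to reject H0 at alpha = 0.05.


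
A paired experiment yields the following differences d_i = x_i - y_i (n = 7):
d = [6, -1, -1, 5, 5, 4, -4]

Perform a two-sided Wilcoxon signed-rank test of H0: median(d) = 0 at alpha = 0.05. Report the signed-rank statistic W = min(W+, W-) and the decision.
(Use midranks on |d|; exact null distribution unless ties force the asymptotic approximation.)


Step 1: Drop any zero differences (none here) and take |d_i|.
|d| = [6, 1, 1, 5, 5, 4, 4]
Step 2: Midrank |d_i| (ties get averaged ranks).
ranks: |6|->7, |1|->1.5, |1|->1.5, |5|->5.5, |5|->5.5, |4|->3.5, |4|->3.5
Step 3: Attach original signs; sum ranks with positive sign and with negative sign.
W+ = 7 + 5.5 + 5.5 + 3.5 = 21.5
W- = 1.5 + 1.5 + 3.5 = 6.5
(Check: W+ + W- = 28 should equal n(n+1)/2 = 28.)
Step 4: Test statistic W = min(W+, W-) = 6.5.
Step 5: Ties in |d|, so use the tie-corrected normal approximation.
        E[W] = n(n+1)/4 = 7*8/4 = 14.
        Tie groups: |d|=1 (t=2), |d|=4 (t=2), |d|=5 (t=2); sum(t^3 - t) = 18.
        Var[W] = n(n+1)(2n+1)/24 - sum(t^3-t)/48 = 840/24 - 18/48 = 34.625.
        z = (W - E[W]) / sqrt(Var[W]) = (6.5 - 14) / 5.8843 = -1.2746.
        Two-sided p = 2*Phi(z) = 0.202459.
Step 6: alpha = 0.05. fail to reject H0.

W+ = 21.5, W- = 6.5, W = min = 6.5, p = 0.202459, fail to reject H0.


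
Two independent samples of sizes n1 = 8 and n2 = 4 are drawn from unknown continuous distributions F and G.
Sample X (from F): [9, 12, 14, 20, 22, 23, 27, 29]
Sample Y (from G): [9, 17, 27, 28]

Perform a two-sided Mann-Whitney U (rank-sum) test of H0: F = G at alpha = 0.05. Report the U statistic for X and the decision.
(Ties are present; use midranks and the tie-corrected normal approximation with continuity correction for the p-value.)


Step 1: Combine and sort all 12 observations; assign midranks.
sorted (value, group): (9,X), (9,Y), (12,X), (14,X), (17,Y), (20,X), (22,X), (23,X), (27,X), (27,Y), (28,Y), (29,X)
ranks: 9->1.5, 9->1.5, 12->3, 14->4, 17->5, 20->6, 22->7, 23->8, 27->9.5, 27->9.5, 28->11, 29->12
Step 2: Rank sum for X: R1 = 1.5 + 3 + 4 + 6 + 7 + 8 + 9.5 + 12 = 51.
Step 3: U_X = R1 - n1(n1+1)/2 = 51 - 8*9/2 = 51 - 36 = 15.
       U_Y = n1*n2 - U_X = 32 - 15 = 17.
Step 4: Ties are present, so use the tie-corrected normal approximation (with continuity correction) for the p-value.
Step 5: p-value = 0.932087; compare to alpha = 0.05. fail to reject H0.

U_X = 15, p = 0.932087, fail to reject H0 at alpha = 0.05.


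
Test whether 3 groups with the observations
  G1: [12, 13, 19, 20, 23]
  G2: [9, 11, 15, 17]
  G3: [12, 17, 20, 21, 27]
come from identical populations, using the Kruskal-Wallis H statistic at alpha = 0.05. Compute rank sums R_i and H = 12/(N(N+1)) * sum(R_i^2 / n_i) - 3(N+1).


Step 1: Combine all N = 14 observations and assign midranks.
sorted (value, group, rank): (9,G2,1), (11,G2,2), (12,G1,3.5), (12,G3,3.5), (13,G1,5), (15,G2,6), (17,G2,7.5), (17,G3,7.5), (19,G1,9), (20,G1,10.5), (20,G3,10.5), (21,G3,12), (23,G1,13), (27,G3,14)
Step 2: Sum ranks within each group.
R_1 = 41 (n_1 = 5)
R_2 = 16.5 (n_2 = 4)
R_3 = 47.5 (n_3 = 5)
Step 3: H = 12/(N(N+1)) * sum(R_i^2/n_i) - 3(N+1)
     = 12/(14*15) * (41^2/5 + 16.5^2/4 + 47.5^2/5) - 3*15
     = 0.057143 * 855.513 - 45
     = 3.886429.
Step 4: Ties present; correction factor C = 1 - 18/(14^3 - 14) = 0.993407. Corrected H = 3.886429 / 0.993407 = 3.912223.
Step 5: Under H0, H ~ chi^2(2); p-value = 0.141407.
Step 6: alpha = 0.05. fail to reject H0.

H = 3.9122, df = 2, p = 0.141407, fail to reject H0.


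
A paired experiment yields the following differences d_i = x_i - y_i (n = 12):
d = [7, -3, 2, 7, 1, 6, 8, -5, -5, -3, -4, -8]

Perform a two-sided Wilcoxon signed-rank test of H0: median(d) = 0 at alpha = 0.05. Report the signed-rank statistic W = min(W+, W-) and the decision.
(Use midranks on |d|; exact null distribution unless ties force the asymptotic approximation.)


Step 1: Drop any zero differences (none here) and take |d_i|.
|d| = [7, 3, 2, 7, 1, 6, 8, 5, 5, 3, 4, 8]
Step 2: Midrank |d_i| (ties get averaged ranks).
ranks: |7|->9.5, |3|->3.5, |2|->2, |7|->9.5, |1|->1, |6|->8, |8|->11.5, |5|->6.5, |5|->6.5, |3|->3.5, |4|->5, |8|->11.5
Step 3: Attach original signs; sum ranks with positive sign and with negative sign.
W+ = 9.5 + 2 + 9.5 + 1 + 8 + 11.5 = 41.5
W- = 3.5 + 6.5 + 6.5 + 3.5 + 5 + 11.5 = 36.5
(Check: W+ + W- = 78 should equal n(n+1)/2 = 78.)
Step 4: Test statistic W = min(W+, W-) = 36.5.
Step 5: Ties in |d|, so use the tie-corrected normal approximation.
        E[W] = n(n+1)/4 = 12*13/4 = 39.
        Tie groups: |d|=3 (t=2), |d|=5 (t=2), |d|=7 (t=2), |d|=8 (t=2); sum(t^3 - t) = 24.
        Var[W] = n(n+1)(2n+1)/24 - sum(t^3-t)/48 = 3900/24 - 24/48 = 162.
        z = (W - E[W]) / sqrt(Var[W]) = (36.5 - 39) / 12.7279 = -0.1964.
        Two-sided p = 2*Phi(z) = 0.844283.
Step 6: alpha = 0.05. fail to reject H0.

W+ = 41.5, W- = 36.5, W = min = 36.5, p = 0.844283, fail to reject H0.


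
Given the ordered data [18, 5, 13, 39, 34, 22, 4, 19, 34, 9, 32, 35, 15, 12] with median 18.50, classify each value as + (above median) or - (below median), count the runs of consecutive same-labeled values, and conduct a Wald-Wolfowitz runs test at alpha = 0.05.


Step 1: Compute median = 18.50; label A = above, B = below.
Labels in order: BBBAAABAABAABB  (n_A = 7, n_B = 7)
Step 2: Count runs R = 7.
Step 3: Under H0 (random ordering), E[R] = 2*n_A*n_B/(n_A+n_B) + 1 = 2*7*7/14 + 1 = 8.0000.
        Var[R] = 2*n_A*n_B*(2*n_A*n_B - n_A - n_B) / ((n_A+n_B)^2 * (n_A+n_B-1)) = 8232/2548 = 3.2308.
        SD[R] = 1.7974.
Step 4: Continuity-corrected z = (R + 0.5 - E[R]) / SD[R] = (7 + 0.5 - 8.0000) / 1.7974 = -0.2782.
Step 5: Two-sided p-value via normal approximation = 2*(1 - Phi(|z|)) = 0.780879.
Step 6: alpha = 0.05. fail to reject H0.

R = 7, z = -0.2782, p = 0.780879, fail to reject H0.


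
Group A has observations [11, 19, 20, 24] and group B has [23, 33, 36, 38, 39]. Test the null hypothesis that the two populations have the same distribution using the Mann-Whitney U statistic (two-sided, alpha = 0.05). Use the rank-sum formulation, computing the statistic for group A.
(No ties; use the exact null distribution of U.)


Step 1: Combine and sort all 9 observations; assign midranks.
sorted (value, group): (11,X), (19,X), (20,X), (23,Y), (24,X), (33,Y), (36,Y), (38,Y), (39,Y)
ranks: 11->1, 19->2, 20->3, 23->4, 24->5, 33->6, 36->7, 38->8, 39->9
Step 2: Rank sum for X: R1 = 1 + 2 + 3 + 5 = 11.
Step 3: U_X = R1 - n1(n1+1)/2 = 11 - 4*5/2 = 11 - 10 = 1.
       U_Y = n1*n2 - U_X = 20 - 1 = 19.
Step 4: No ties, so the exact null distribution of U (based on enumerating the C(9,4) = 126 equally likely rank assignments) gives the two-sided p-value.
Step 5: p-value = 0.031746; compare to alpha = 0.05. reject H0.

U_X = 1, p = 0.031746, reject H0 at alpha = 0.05.


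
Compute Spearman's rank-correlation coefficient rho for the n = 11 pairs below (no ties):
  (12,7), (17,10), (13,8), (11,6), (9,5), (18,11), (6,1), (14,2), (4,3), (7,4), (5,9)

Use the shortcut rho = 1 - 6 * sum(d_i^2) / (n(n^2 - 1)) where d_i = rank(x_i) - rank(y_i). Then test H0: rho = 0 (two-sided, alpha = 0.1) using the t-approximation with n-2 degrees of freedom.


Step 1: Rank x and y separately (midranks; no ties here).
rank(x): 12->7, 17->10, 13->8, 11->6, 9->5, 18->11, 6->3, 14->9, 4->1, 7->4, 5->2
rank(y): 7->7, 10->10, 8->8, 6->6, 5->5, 11->11, 1->1, 2->2, 3->3, 4->4, 9->9
Step 2: d_i = R_x(i) - R_y(i); compute d_i^2.
  (7-7)^2=0, (10-10)^2=0, (8-8)^2=0, (6-6)^2=0, (5-5)^2=0, (11-11)^2=0, (3-1)^2=4, (9-2)^2=49, (1-3)^2=4, (4-4)^2=0, (2-9)^2=49
sum(d^2) = 106.
Step 3: rho = 1 - 6*106 / (11*(11^2 - 1)) = 1 - 636/1320 = 0.518182.
Step 4: Under H0, t = rho * sqrt((n-2)/(1-rho^2)) = 1.8176 ~ t(9).
Step 5: Two-sided p-value from the t-distribution with 9 df = 0.102492.
Step 6: alpha = 0.1. fail to reject H0.

rho = 0.5182, p = 0.102492, fail to reject H0 at alpha = 0.1.


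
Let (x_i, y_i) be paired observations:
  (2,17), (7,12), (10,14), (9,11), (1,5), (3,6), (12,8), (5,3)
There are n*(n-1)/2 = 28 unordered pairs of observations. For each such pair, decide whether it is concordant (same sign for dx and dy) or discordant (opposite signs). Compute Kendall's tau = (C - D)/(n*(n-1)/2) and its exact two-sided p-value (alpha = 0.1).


Step 1: Enumerate the 28 unordered pairs (i,j) with i<j and classify each by sign(x_j-x_i) * sign(y_j-y_i).
  (1,2):dx=+5,dy=-5->D; (1,3):dx=+8,dy=-3->D; (1,4):dx=+7,dy=-6->D; (1,5):dx=-1,dy=-12->C
  (1,6):dx=+1,dy=-11->D; (1,7):dx=+10,dy=-9->D; (1,8):dx=+3,dy=-14->D; (2,3):dx=+3,dy=+2->C
  (2,4):dx=+2,dy=-1->D; (2,5):dx=-6,dy=-7->C; (2,6):dx=-4,dy=-6->C; (2,7):dx=+5,dy=-4->D
  (2,8):dx=-2,dy=-9->C; (3,4):dx=-1,dy=-3->C; (3,5):dx=-9,dy=-9->C; (3,6):dx=-7,dy=-8->C
  (3,7):dx=+2,dy=-6->D; (3,8):dx=-5,dy=-11->C; (4,5):dx=-8,dy=-6->C; (4,6):dx=-6,dy=-5->C
  (4,7):dx=+3,dy=-3->D; (4,8):dx=-4,dy=-8->C; (5,6):dx=+2,dy=+1->C; (5,7):dx=+11,dy=+3->C
  (5,8):dx=+4,dy=-2->D; (6,7):dx=+9,dy=+2->C; (6,8):dx=+2,dy=-3->D; (7,8):dx=-7,dy=-5->C
Step 2: C = 16, D = 12, total pairs = 28.
Step 3: tau = (C - D)/(n(n-1)/2) = (16 - 12)/28 = 0.142857.
Step 4: Exact two-sided p-value (enumerate n! = 40320 permutations of y under H0): p = 0.719544.
Step 5: alpha = 0.1. fail to reject H0.

tau_b = 0.1429 (C=16, D=12), p = 0.719544, fail to reject H0.


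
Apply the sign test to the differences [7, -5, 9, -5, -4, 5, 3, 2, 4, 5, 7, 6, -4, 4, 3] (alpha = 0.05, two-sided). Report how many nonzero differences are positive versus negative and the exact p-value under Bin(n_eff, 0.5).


Step 1: Discard zero differences. Original n = 15; n_eff = number of nonzero differences = 15.
Nonzero differences (with sign): +7, -5, +9, -5, -4, +5, +3, +2, +4, +5, +7, +6, -4, +4, +3
Step 2: Count signs: positive = 11, negative = 4.
Step 3: Under H0: P(positive) = 0.5, so the number of positives S ~ Bin(15, 0.5).
Step 4: Two-sided exact p-value = sum of Bin(15,0.5) probabilities at or below the observed probability = 0.118469.
Step 5: alpha = 0.05. fail to reject H0.

n_eff = 15, pos = 11, neg = 4, p = 0.118469, fail to reject H0.


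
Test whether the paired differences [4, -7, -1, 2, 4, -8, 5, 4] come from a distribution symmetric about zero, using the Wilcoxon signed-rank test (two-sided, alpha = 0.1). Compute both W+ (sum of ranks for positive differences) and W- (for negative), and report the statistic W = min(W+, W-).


Step 1: Drop any zero differences (none here) and take |d_i|.
|d| = [4, 7, 1, 2, 4, 8, 5, 4]
Step 2: Midrank |d_i| (ties get averaged ranks).
ranks: |4|->4, |7|->7, |1|->1, |2|->2, |4|->4, |8|->8, |5|->6, |4|->4
Step 3: Attach original signs; sum ranks with positive sign and with negative sign.
W+ = 4 + 2 + 4 + 6 + 4 = 20
W- = 7 + 1 + 8 = 16
(Check: W+ + W- = 36 should equal n(n+1)/2 = 36.)
Step 4: Test statistic W = min(W+, W-) = 16.
Step 5: Ties in |d|, so use the tie-corrected normal approximation.
        E[W] = n(n+1)/4 = 8*9/4 = 18.
        Tie groups: |d|=4 (t=3); sum(t^3 - t) = 24.
        Var[W] = n(n+1)(2n+1)/24 - sum(t^3-t)/48 = 1224/24 - 24/48 = 50.5.
        z = (W - E[W]) / sqrt(Var[W]) = (16 - 18) / 7.1063 = -0.2814.
        Two-sided p = 2*Phi(z) = 0.778374.
Step 6: alpha = 0.1. fail to reject H0.

W+ = 20, W- = 16, W = min = 16, p = 0.778374, fail to reject H0.


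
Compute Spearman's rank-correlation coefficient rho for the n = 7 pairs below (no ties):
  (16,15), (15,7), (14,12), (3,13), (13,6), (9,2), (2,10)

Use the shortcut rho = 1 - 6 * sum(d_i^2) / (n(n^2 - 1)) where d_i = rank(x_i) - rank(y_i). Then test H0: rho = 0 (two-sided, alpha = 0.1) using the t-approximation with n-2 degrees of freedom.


Step 1: Rank x and y separately (midranks; no ties here).
rank(x): 16->7, 15->6, 14->5, 3->2, 13->4, 9->3, 2->1
rank(y): 15->7, 7->3, 12->5, 13->6, 6->2, 2->1, 10->4
Step 2: d_i = R_x(i) - R_y(i); compute d_i^2.
  (7-7)^2=0, (6-3)^2=9, (5-5)^2=0, (2-6)^2=16, (4-2)^2=4, (3-1)^2=4, (1-4)^2=9
sum(d^2) = 42.
Step 3: rho = 1 - 6*42 / (7*(7^2 - 1)) = 1 - 252/336 = 0.250000.
Step 4: Under H0, t = rho * sqrt((n-2)/(1-rho^2)) = 0.5774 ~ t(5).
Step 5: Two-sided p-value from the t-distribution with 5 df = 0.588724.
Step 6: alpha = 0.1. fail to reject H0.

rho = 0.2500, p = 0.588724, fail to reject H0 at alpha = 0.1.


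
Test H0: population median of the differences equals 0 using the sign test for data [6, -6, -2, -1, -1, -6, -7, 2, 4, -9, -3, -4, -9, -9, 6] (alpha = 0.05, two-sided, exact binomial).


Step 1: Discard zero differences. Original n = 15; n_eff = number of nonzero differences = 15.
Nonzero differences (with sign): +6, -6, -2, -1, -1, -6, -7, +2, +4, -9, -3, -4, -9, -9, +6
Step 2: Count signs: positive = 4, negative = 11.
Step 3: Under H0: P(positive) = 0.5, so the number of positives S ~ Bin(15, 0.5).
Step 4: Two-sided exact p-value = sum of Bin(15,0.5) probabilities at or below the observed probability = 0.118469.
Step 5: alpha = 0.05. fail to reject H0.

n_eff = 15, pos = 4, neg = 11, p = 0.118469, fail to reject H0.


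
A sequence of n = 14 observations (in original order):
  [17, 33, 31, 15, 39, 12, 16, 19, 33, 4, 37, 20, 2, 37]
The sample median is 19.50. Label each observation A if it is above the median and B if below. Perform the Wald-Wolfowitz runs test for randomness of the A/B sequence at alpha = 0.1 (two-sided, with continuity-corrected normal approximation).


Step 1: Compute median = 19.50; label A = above, B = below.
Labels in order: BAABABBBABAABA  (n_A = 7, n_B = 7)
Step 2: Count runs R = 10.
Step 3: Under H0 (random ordering), E[R] = 2*n_A*n_B/(n_A+n_B) + 1 = 2*7*7/14 + 1 = 8.0000.
        Var[R] = 2*n_A*n_B*(2*n_A*n_B - n_A - n_B) / ((n_A+n_B)^2 * (n_A+n_B-1)) = 8232/2548 = 3.2308.
        SD[R] = 1.7974.
Step 4: Continuity-corrected z = (R - 0.5 - E[R]) / SD[R] = (10 - 0.5 - 8.0000) / 1.7974 = 0.8345.
Step 5: Two-sided p-value via normal approximation = 2*(1 - Phi(|z|)) = 0.403986.
Step 6: alpha = 0.1. fail to reject H0.

R = 10, z = 0.8345, p = 0.403986, fail to reject H0.


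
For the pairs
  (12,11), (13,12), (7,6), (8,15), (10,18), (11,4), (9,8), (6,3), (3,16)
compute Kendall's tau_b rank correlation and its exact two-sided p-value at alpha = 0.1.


Step 1: Enumerate the 36 unordered pairs (i,j) with i<j and classify each by sign(x_j-x_i) * sign(y_j-y_i).
  (1,2):dx=+1,dy=+1->C; (1,3):dx=-5,dy=-5->C; (1,4):dx=-4,dy=+4->D; (1,5):dx=-2,dy=+7->D
  (1,6):dx=-1,dy=-7->C; (1,7):dx=-3,dy=-3->C; (1,8):dx=-6,dy=-8->C; (1,9):dx=-9,dy=+5->D
  (2,3):dx=-6,dy=-6->C; (2,4):dx=-5,dy=+3->D; (2,5):dx=-3,dy=+6->D; (2,6):dx=-2,dy=-8->C
  (2,7):dx=-4,dy=-4->C; (2,8):dx=-7,dy=-9->C; (2,9):dx=-10,dy=+4->D; (3,4):dx=+1,dy=+9->C
  (3,5):dx=+3,dy=+12->C; (3,6):dx=+4,dy=-2->D; (3,7):dx=+2,dy=+2->C; (3,8):dx=-1,dy=-3->C
  (3,9):dx=-4,dy=+10->D; (4,5):dx=+2,dy=+3->C; (4,6):dx=+3,dy=-11->D; (4,7):dx=+1,dy=-7->D
  (4,8):dx=-2,dy=-12->C; (4,9):dx=-5,dy=+1->D; (5,6):dx=+1,dy=-14->D; (5,7):dx=-1,dy=-10->C
  (5,8):dx=-4,dy=-15->C; (5,9):dx=-7,dy=-2->C; (6,7):dx=-2,dy=+4->D; (6,8):dx=-5,dy=-1->C
  (6,9):dx=-8,dy=+12->D; (7,8):dx=-3,dy=-5->C; (7,9):dx=-6,dy=+8->D; (8,9):dx=-3,dy=+13->D
Step 2: C = 20, D = 16, total pairs = 36.
Step 3: tau = (C - D)/(n(n-1)/2) = (20 - 16)/36 = 0.111111.
Step 4: Exact two-sided p-value (enumerate n! = 362880 permutations of y under H0): p = 0.761414.
Step 5: alpha = 0.1. fail to reject H0.

tau_b = 0.1111 (C=20, D=16), p = 0.761414, fail to reject H0.


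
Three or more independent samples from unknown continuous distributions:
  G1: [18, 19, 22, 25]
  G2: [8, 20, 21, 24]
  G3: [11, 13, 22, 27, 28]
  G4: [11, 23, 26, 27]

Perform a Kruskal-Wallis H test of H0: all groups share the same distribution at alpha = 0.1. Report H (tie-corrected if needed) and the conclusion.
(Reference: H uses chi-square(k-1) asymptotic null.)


Step 1: Combine all N = 17 observations and assign midranks.
sorted (value, group, rank): (8,G2,1), (11,G3,2.5), (11,G4,2.5), (13,G3,4), (18,G1,5), (19,G1,6), (20,G2,7), (21,G2,8), (22,G1,9.5), (22,G3,9.5), (23,G4,11), (24,G2,12), (25,G1,13), (26,G4,14), (27,G3,15.5), (27,G4,15.5), (28,G3,17)
Step 2: Sum ranks within each group.
R_1 = 33.5 (n_1 = 4)
R_2 = 28 (n_2 = 4)
R_3 = 48.5 (n_3 = 5)
R_4 = 43 (n_4 = 4)
Step 3: H = 12/(N(N+1)) * sum(R_i^2/n_i) - 3(N+1)
     = 12/(17*18) * (33.5^2/4 + 28^2/4 + 48.5^2/5 + 43^2/4) - 3*18
     = 0.039216 * 1409.26 - 54
     = 1.265196.
Step 4: Ties present; correction factor C = 1 - 18/(17^3 - 17) = 0.996324. Corrected H = 1.265196 / 0.996324 = 1.269865.
Step 5: Under H0, H ~ chi^2(3); p-value = 0.736301.
Step 6: alpha = 0.1. fail to reject H0.

H = 1.2699, df = 3, p = 0.736301, fail to reject H0.


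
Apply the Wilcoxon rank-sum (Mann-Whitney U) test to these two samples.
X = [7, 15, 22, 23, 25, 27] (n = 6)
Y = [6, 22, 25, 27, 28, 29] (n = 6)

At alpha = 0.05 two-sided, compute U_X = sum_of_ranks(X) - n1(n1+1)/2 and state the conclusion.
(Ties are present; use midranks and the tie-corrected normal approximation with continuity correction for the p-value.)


Step 1: Combine and sort all 12 observations; assign midranks.
sorted (value, group): (6,Y), (7,X), (15,X), (22,X), (22,Y), (23,X), (25,X), (25,Y), (27,X), (27,Y), (28,Y), (29,Y)
ranks: 6->1, 7->2, 15->3, 22->4.5, 22->4.5, 23->6, 25->7.5, 25->7.5, 27->9.5, 27->9.5, 28->11, 29->12
Step 2: Rank sum for X: R1 = 2 + 3 + 4.5 + 6 + 7.5 + 9.5 = 32.5.
Step 3: U_X = R1 - n1(n1+1)/2 = 32.5 - 6*7/2 = 32.5 - 21 = 11.5.
       U_Y = n1*n2 - U_X = 36 - 11.5 = 24.5.
Step 4: Ties are present, so use the tie-corrected normal approximation (with continuity correction) for the p-value.
Step 5: p-value = 0.334120; compare to alpha = 0.05. fail to reject H0.

U_X = 11.5, p = 0.334120, fail to reject H0 at alpha = 0.05.


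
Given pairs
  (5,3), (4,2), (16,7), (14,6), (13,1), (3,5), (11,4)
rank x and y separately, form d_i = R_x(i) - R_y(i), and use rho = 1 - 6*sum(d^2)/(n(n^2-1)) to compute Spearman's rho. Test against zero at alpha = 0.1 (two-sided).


Step 1: Rank x and y separately (midranks; no ties here).
rank(x): 5->3, 4->2, 16->7, 14->6, 13->5, 3->1, 11->4
rank(y): 3->3, 2->2, 7->7, 6->6, 1->1, 5->5, 4->4
Step 2: d_i = R_x(i) - R_y(i); compute d_i^2.
  (3-3)^2=0, (2-2)^2=0, (7-7)^2=0, (6-6)^2=0, (5-1)^2=16, (1-5)^2=16, (4-4)^2=0
sum(d^2) = 32.
Step 3: rho = 1 - 6*32 / (7*(7^2 - 1)) = 1 - 192/336 = 0.428571.
Step 4: Under H0, t = rho * sqrt((n-2)/(1-rho^2)) = 1.0607 ~ t(5).
Step 5: Two-sided p-value from the t-distribution with 5 df = 0.337368.
Step 6: alpha = 0.1. fail to reject H0.

rho = 0.4286, p = 0.337368, fail to reject H0 at alpha = 0.1.


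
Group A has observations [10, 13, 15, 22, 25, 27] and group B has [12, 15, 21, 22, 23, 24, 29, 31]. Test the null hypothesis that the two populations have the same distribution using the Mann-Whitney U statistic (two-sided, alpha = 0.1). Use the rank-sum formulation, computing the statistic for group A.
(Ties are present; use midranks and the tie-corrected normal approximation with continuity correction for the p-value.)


Step 1: Combine and sort all 14 observations; assign midranks.
sorted (value, group): (10,X), (12,Y), (13,X), (15,X), (15,Y), (21,Y), (22,X), (22,Y), (23,Y), (24,Y), (25,X), (27,X), (29,Y), (31,Y)
ranks: 10->1, 12->2, 13->3, 15->4.5, 15->4.5, 21->6, 22->7.5, 22->7.5, 23->9, 24->10, 25->11, 27->12, 29->13, 31->14
Step 2: Rank sum for X: R1 = 1 + 3 + 4.5 + 7.5 + 11 + 12 = 39.
Step 3: U_X = R1 - n1(n1+1)/2 = 39 - 6*7/2 = 39 - 21 = 18.
       U_Y = n1*n2 - U_X = 48 - 18 = 30.
Step 4: Ties are present, so use the tie-corrected normal approximation (with continuity correction) for the p-value.
Step 5: p-value = 0.476705; compare to alpha = 0.1. fail to reject H0.

U_X = 18, p = 0.476705, fail to reject H0 at alpha = 0.1.


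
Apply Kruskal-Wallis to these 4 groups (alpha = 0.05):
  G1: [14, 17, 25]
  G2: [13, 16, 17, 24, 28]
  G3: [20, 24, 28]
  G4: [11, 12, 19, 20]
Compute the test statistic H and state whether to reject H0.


Step 1: Combine all N = 15 observations and assign midranks.
sorted (value, group, rank): (11,G4,1), (12,G4,2), (13,G2,3), (14,G1,4), (16,G2,5), (17,G1,6.5), (17,G2,6.5), (19,G4,8), (20,G3,9.5), (20,G4,9.5), (24,G2,11.5), (24,G3,11.5), (25,G1,13), (28,G2,14.5), (28,G3,14.5)
Step 2: Sum ranks within each group.
R_1 = 23.5 (n_1 = 3)
R_2 = 40.5 (n_2 = 5)
R_3 = 35.5 (n_3 = 3)
R_4 = 20.5 (n_4 = 4)
Step 3: H = 12/(N(N+1)) * sum(R_i^2/n_i) - 3(N+1)
     = 12/(15*16) * (23.5^2/3 + 40.5^2/5 + 35.5^2/3 + 20.5^2/4) - 3*16
     = 0.050000 * 1037.28 - 48
     = 3.863958.
Step 4: Ties present; correction factor C = 1 - 24/(15^3 - 15) = 0.992857. Corrected H = 3.863958 / 0.992857 = 3.891757.
Step 5: Under H0, H ~ chi^2(3); p-value = 0.273392.
Step 6: alpha = 0.05. fail to reject H0.

H = 3.8918, df = 3, p = 0.273392, fail to reject H0.


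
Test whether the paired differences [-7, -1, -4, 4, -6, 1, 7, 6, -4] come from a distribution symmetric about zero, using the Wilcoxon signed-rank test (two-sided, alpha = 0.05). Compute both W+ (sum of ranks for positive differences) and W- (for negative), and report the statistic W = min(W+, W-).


Step 1: Drop any zero differences (none here) and take |d_i|.
|d| = [7, 1, 4, 4, 6, 1, 7, 6, 4]
Step 2: Midrank |d_i| (ties get averaged ranks).
ranks: |7|->8.5, |1|->1.5, |4|->4, |4|->4, |6|->6.5, |1|->1.5, |7|->8.5, |6|->6.5, |4|->4
Step 3: Attach original signs; sum ranks with positive sign and with negative sign.
W+ = 4 + 1.5 + 8.5 + 6.5 = 20.5
W- = 8.5 + 1.5 + 4 + 6.5 + 4 = 24.5
(Check: W+ + W- = 45 should equal n(n+1)/2 = 45.)
Step 4: Test statistic W = min(W+, W-) = 20.5.
Step 5: Ties in |d|, so use the tie-corrected normal approximation.
        E[W] = n(n+1)/4 = 9*10/4 = 22.5.
        Tie groups: |d|=1 (t=2), |d|=4 (t=3), |d|=6 (t=2), |d|=7 (t=2); sum(t^3 - t) = 42.
        Var[W] = n(n+1)(2n+1)/24 - sum(t^3-t)/48 = 1710/24 - 42/48 = 70.375.
        z = (W - E[W]) / sqrt(Var[W]) = (20.5 - 22.5) / 8.3890 = -0.2384.
        Two-sided p = 2*Phi(z) = 0.811565.
Step 6: alpha = 0.05. fail to reject H0.

W+ = 20.5, W- = 24.5, W = min = 20.5, p = 0.811565, fail to reject H0.


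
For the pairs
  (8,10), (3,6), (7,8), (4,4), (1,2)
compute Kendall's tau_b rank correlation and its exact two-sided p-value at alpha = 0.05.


Step 1: Enumerate the 10 unordered pairs (i,j) with i<j and classify each by sign(x_j-x_i) * sign(y_j-y_i).
  (1,2):dx=-5,dy=-4->C; (1,3):dx=-1,dy=-2->C; (1,4):dx=-4,dy=-6->C; (1,5):dx=-7,dy=-8->C
  (2,3):dx=+4,dy=+2->C; (2,4):dx=+1,dy=-2->D; (2,5):dx=-2,dy=-4->C; (3,4):dx=-3,dy=-4->C
  (3,5):dx=-6,dy=-6->C; (4,5):dx=-3,dy=-2->C
Step 2: C = 9, D = 1, total pairs = 10.
Step 3: tau = (C - D)/(n(n-1)/2) = (9 - 1)/10 = 0.800000.
Step 4: Exact two-sided p-value (enumerate n! = 120 permutations of y under H0): p = 0.083333.
Step 5: alpha = 0.05. fail to reject H0.

tau_b = 0.8000 (C=9, D=1), p = 0.083333, fail to reject H0.


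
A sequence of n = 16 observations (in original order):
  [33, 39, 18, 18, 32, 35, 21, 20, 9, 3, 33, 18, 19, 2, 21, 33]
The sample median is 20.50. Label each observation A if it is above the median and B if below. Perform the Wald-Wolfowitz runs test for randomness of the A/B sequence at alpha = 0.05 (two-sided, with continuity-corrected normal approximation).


Step 1: Compute median = 20.50; label A = above, B = below.
Labels in order: AABBAAABBBABBBAA  (n_A = 8, n_B = 8)
Step 2: Count runs R = 7.
Step 3: Under H0 (random ordering), E[R] = 2*n_A*n_B/(n_A+n_B) + 1 = 2*8*8/16 + 1 = 9.0000.
        Var[R] = 2*n_A*n_B*(2*n_A*n_B - n_A - n_B) / ((n_A+n_B)^2 * (n_A+n_B-1)) = 14336/3840 = 3.7333.
        SD[R] = 1.9322.
Step 4: Continuity-corrected z = (R + 0.5 - E[R]) / SD[R] = (7 + 0.5 - 9.0000) / 1.9322 = -0.7763.
Step 5: Two-sided p-value via normal approximation = 2*(1 - Phi(|z|)) = 0.437558.
Step 6: alpha = 0.05. fail to reject H0.

R = 7, z = -0.7763, p = 0.437558, fail to reject H0.


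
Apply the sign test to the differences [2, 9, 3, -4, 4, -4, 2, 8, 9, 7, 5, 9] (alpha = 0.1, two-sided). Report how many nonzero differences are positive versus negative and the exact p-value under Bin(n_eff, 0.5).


Step 1: Discard zero differences. Original n = 12; n_eff = number of nonzero differences = 12.
Nonzero differences (with sign): +2, +9, +3, -4, +4, -4, +2, +8, +9, +7, +5, +9
Step 2: Count signs: positive = 10, negative = 2.
Step 3: Under H0: P(positive) = 0.5, so the number of positives S ~ Bin(12, 0.5).
Step 4: Two-sided exact p-value = sum of Bin(12,0.5) probabilities at or below the observed probability = 0.038574.
Step 5: alpha = 0.1. reject H0.

n_eff = 12, pos = 10, neg = 2, p = 0.038574, reject H0.


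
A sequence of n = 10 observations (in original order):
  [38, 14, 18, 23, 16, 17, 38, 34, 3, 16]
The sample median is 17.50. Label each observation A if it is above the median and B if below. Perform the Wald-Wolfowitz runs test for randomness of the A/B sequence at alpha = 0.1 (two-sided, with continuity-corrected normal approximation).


Step 1: Compute median = 17.50; label A = above, B = below.
Labels in order: ABAABBAABB  (n_A = 5, n_B = 5)
Step 2: Count runs R = 6.
Step 3: Under H0 (random ordering), E[R] = 2*n_A*n_B/(n_A+n_B) + 1 = 2*5*5/10 + 1 = 6.0000.
        Var[R] = 2*n_A*n_B*(2*n_A*n_B - n_A - n_B) / ((n_A+n_B)^2 * (n_A+n_B-1)) = 2000/900 = 2.2222.
        SD[R] = 1.4907.
Step 4: R = E[R], so z = 0 with no continuity correction.
Step 5: Two-sided p-value via normal approximation = 2*(1 - Phi(|z|)) = 1.000000.
Step 6: alpha = 0.1. fail to reject H0.

R = 6, z = 0.0000, p = 1.000000, fail to reject H0.


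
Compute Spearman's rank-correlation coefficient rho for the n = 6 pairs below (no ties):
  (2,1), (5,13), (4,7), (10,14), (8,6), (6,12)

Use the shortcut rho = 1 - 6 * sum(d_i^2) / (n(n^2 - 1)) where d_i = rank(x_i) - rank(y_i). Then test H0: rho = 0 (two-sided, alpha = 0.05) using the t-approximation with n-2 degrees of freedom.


Step 1: Rank x and y separately (midranks; no ties here).
rank(x): 2->1, 5->3, 4->2, 10->6, 8->5, 6->4
rank(y): 1->1, 13->5, 7->3, 14->6, 6->2, 12->4
Step 2: d_i = R_x(i) - R_y(i); compute d_i^2.
  (1-1)^2=0, (3-5)^2=4, (2-3)^2=1, (6-6)^2=0, (5-2)^2=9, (4-4)^2=0
sum(d^2) = 14.
Step 3: rho = 1 - 6*14 / (6*(6^2 - 1)) = 1 - 84/210 = 0.600000.
Step 4: Under H0, t = rho * sqrt((n-2)/(1-rho^2)) = 1.5000 ~ t(4).
Step 5: Two-sided p-value from the t-distribution with 4 df = 0.208000.
Step 6: alpha = 0.05. fail to reject H0.

rho = 0.6000, p = 0.208000, fail to reject H0 at alpha = 0.05.
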